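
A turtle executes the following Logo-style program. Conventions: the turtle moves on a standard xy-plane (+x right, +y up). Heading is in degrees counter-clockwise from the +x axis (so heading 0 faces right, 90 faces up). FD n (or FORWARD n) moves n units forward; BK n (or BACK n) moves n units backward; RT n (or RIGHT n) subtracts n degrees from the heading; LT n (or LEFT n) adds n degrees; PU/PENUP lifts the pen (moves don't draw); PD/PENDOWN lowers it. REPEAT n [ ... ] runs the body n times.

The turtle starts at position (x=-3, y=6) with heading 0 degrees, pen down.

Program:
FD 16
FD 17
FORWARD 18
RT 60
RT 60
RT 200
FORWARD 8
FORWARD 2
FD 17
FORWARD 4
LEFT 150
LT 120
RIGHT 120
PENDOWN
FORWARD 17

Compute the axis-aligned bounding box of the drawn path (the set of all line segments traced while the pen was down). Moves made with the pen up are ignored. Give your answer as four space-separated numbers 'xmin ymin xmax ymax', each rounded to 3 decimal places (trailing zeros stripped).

Executing turtle program step by step:
Start: pos=(-3,6), heading=0, pen down
FD 16: (-3,6) -> (13,6) [heading=0, draw]
FD 17: (13,6) -> (30,6) [heading=0, draw]
FD 18: (30,6) -> (48,6) [heading=0, draw]
RT 60: heading 0 -> 300
RT 60: heading 300 -> 240
RT 200: heading 240 -> 40
FD 8: (48,6) -> (54.128,11.142) [heading=40, draw]
FD 2: (54.128,11.142) -> (55.66,12.428) [heading=40, draw]
FD 17: (55.66,12.428) -> (68.683,23.355) [heading=40, draw]
FD 4: (68.683,23.355) -> (71.747,25.926) [heading=40, draw]
LT 150: heading 40 -> 190
LT 120: heading 190 -> 310
RT 120: heading 310 -> 190
PD: pen down
FD 17: (71.747,25.926) -> (55.006,22.974) [heading=190, draw]
Final: pos=(55.006,22.974), heading=190, 8 segment(s) drawn

Segment endpoints: x in {-3, 13, 30, 48, 54.128, 55.006, 55.66, 68.683, 71.747}, y in {6, 11.142, 12.428, 22.974, 23.355, 25.926}
xmin=-3, ymin=6, xmax=71.747, ymax=25.926

Answer: -3 6 71.747 25.926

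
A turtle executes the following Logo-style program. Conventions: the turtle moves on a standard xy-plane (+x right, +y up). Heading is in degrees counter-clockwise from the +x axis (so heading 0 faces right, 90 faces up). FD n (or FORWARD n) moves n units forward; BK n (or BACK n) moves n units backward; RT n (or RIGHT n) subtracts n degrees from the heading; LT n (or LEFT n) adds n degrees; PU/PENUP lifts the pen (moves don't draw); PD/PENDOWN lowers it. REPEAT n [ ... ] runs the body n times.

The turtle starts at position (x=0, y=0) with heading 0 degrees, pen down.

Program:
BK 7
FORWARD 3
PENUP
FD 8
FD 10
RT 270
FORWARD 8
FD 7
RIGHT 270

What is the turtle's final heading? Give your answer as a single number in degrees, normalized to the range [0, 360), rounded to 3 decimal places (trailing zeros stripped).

Executing turtle program step by step:
Start: pos=(0,0), heading=0, pen down
BK 7: (0,0) -> (-7,0) [heading=0, draw]
FD 3: (-7,0) -> (-4,0) [heading=0, draw]
PU: pen up
FD 8: (-4,0) -> (4,0) [heading=0, move]
FD 10: (4,0) -> (14,0) [heading=0, move]
RT 270: heading 0 -> 90
FD 8: (14,0) -> (14,8) [heading=90, move]
FD 7: (14,8) -> (14,15) [heading=90, move]
RT 270: heading 90 -> 180
Final: pos=(14,15), heading=180, 2 segment(s) drawn

Answer: 180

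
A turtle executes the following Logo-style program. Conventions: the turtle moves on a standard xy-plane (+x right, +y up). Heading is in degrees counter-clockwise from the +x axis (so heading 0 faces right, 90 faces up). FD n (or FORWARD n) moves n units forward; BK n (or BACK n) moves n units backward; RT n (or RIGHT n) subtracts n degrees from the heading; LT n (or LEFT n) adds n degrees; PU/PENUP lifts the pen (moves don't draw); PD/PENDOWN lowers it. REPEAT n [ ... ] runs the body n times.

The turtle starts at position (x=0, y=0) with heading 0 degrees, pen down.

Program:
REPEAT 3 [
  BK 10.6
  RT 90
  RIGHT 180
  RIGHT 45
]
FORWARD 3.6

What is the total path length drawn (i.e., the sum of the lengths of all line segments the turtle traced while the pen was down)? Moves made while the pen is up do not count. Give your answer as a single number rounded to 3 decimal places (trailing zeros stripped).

Answer: 35.4

Derivation:
Executing turtle program step by step:
Start: pos=(0,0), heading=0, pen down
REPEAT 3 [
  -- iteration 1/3 --
  BK 10.6: (0,0) -> (-10.6,0) [heading=0, draw]
  RT 90: heading 0 -> 270
  RT 180: heading 270 -> 90
  RT 45: heading 90 -> 45
  -- iteration 2/3 --
  BK 10.6: (-10.6,0) -> (-18.095,-7.495) [heading=45, draw]
  RT 90: heading 45 -> 315
  RT 180: heading 315 -> 135
  RT 45: heading 135 -> 90
  -- iteration 3/3 --
  BK 10.6: (-18.095,-7.495) -> (-18.095,-18.095) [heading=90, draw]
  RT 90: heading 90 -> 0
  RT 180: heading 0 -> 180
  RT 45: heading 180 -> 135
]
FD 3.6: (-18.095,-18.095) -> (-20.641,-15.55) [heading=135, draw]
Final: pos=(-20.641,-15.55), heading=135, 4 segment(s) drawn

Segment lengths:
  seg 1: (0,0) -> (-10.6,0), length = 10.6
  seg 2: (-10.6,0) -> (-18.095,-7.495), length = 10.6
  seg 3: (-18.095,-7.495) -> (-18.095,-18.095), length = 10.6
  seg 4: (-18.095,-18.095) -> (-20.641,-15.55), length = 3.6
Total = 35.4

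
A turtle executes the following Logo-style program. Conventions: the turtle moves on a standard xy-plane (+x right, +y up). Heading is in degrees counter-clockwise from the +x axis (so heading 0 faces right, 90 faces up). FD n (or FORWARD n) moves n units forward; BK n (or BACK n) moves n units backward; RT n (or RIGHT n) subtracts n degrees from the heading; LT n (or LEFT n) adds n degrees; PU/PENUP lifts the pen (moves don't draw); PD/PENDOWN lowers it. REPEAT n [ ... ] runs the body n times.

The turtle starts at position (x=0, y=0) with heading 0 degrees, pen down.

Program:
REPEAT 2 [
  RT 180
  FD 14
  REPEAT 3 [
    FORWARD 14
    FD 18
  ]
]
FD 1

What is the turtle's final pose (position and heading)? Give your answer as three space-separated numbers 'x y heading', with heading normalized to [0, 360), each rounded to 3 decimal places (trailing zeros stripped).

Executing turtle program step by step:
Start: pos=(0,0), heading=0, pen down
REPEAT 2 [
  -- iteration 1/2 --
  RT 180: heading 0 -> 180
  FD 14: (0,0) -> (-14,0) [heading=180, draw]
  REPEAT 3 [
    -- iteration 1/3 --
    FD 14: (-14,0) -> (-28,0) [heading=180, draw]
    FD 18: (-28,0) -> (-46,0) [heading=180, draw]
    -- iteration 2/3 --
    FD 14: (-46,0) -> (-60,0) [heading=180, draw]
    FD 18: (-60,0) -> (-78,0) [heading=180, draw]
    -- iteration 3/3 --
    FD 14: (-78,0) -> (-92,0) [heading=180, draw]
    FD 18: (-92,0) -> (-110,0) [heading=180, draw]
  ]
  -- iteration 2/2 --
  RT 180: heading 180 -> 0
  FD 14: (-110,0) -> (-96,0) [heading=0, draw]
  REPEAT 3 [
    -- iteration 1/3 --
    FD 14: (-96,0) -> (-82,0) [heading=0, draw]
    FD 18: (-82,0) -> (-64,0) [heading=0, draw]
    -- iteration 2/3 --
    FD 14: (-64,0) -> (-50,0) [heading=0, draw]
    FD 18: (-50,0) -> (-32,0) [heading=0, draw]
    -- iteration 3/3 --
    FD 14: (-32,0) -> (-18,0) [heading=0, draw]
    FD 18: (-18,0) -> (0,0) [heading=0, draw]
  ]
]
FD 1: (0,0) -> (1,0) [heading=0, draw]
Final: pos=(1,0), heading=0, 15 segment(s) drawn

Answer: 1 0 0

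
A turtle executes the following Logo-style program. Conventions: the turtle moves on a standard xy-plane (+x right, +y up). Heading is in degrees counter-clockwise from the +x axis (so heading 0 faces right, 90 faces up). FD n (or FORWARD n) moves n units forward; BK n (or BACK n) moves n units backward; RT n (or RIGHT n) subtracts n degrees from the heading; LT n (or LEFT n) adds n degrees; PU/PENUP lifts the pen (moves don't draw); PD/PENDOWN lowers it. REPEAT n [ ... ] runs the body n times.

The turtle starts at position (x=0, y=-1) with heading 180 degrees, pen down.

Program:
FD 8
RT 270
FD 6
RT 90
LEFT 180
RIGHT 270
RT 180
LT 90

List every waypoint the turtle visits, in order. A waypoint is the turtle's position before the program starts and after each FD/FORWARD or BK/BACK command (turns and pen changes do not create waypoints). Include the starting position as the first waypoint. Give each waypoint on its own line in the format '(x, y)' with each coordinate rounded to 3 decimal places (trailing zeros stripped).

Answer: (0, -1)
(-8, -1)
(-8, -7)

Derivation:
Executing turtle program step by step:
Start: pos=(0,-1), heading=180, pen down
FD 8: (0,-1) -> (-8,-1) [heading=180, draw]
RT 270: heading 180 -> 270
FD 6: (-8,-1) -> (-8,-7) [heading=270, draw]
RT 90: heading 270 -> 180
LT 180: heading 180 -> 0
RT 270: heading 0 -> 90
RT 180: heading 90 -> 270
LT 90: heading 270 -> 0
Final: pos=(-8,-7), heading=0, 2 segment(s) drawn
Waypoints (3 total):
(0, -1)
(-8, -1)
(-8, -7)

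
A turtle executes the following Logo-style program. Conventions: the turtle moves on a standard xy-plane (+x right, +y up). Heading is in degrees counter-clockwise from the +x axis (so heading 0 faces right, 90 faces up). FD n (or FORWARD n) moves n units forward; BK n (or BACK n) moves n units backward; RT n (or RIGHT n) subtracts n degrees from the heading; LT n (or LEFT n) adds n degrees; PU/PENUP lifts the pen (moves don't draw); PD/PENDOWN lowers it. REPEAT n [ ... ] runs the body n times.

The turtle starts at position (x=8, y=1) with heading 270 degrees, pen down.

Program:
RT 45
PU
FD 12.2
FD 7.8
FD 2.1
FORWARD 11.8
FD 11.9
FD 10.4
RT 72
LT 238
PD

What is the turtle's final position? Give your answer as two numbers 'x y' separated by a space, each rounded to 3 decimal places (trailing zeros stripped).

Executing turtle program step by step:
Start: pos=(8,1), heading=270, pen down
RT 45: heading 270 -> 225
PU: pen up
FD 12.2: (8,1) -> (-0.627,-7.627) [heading=225, move]
FD 7.8: (-0.627,-7.627) -> (-6.142,-13.142) [heading=225, move]
FD 2.1: (-6.142,-13.142) -> (-7.627,-14.627) [heading=225, move]
FD 11.8: (-7.627,-14.627) -> (-15.971,-22.971) [heading=225, move]
FD 11.9: (-15.971,-22.971) -> (-24.385,-31.385) [heading=225, move]
FD 10.4: (-24.385,-31.385) -> (-31.739,-38.739) [heading=225, move]
RT 72: heading 225 -> 153
LT 238: heading 153 -> 31
PD: pen down
Final: pos=(-31.739,-38.739), heading=31, 0 segment(s) drawn

Answer: -31.739 -38.739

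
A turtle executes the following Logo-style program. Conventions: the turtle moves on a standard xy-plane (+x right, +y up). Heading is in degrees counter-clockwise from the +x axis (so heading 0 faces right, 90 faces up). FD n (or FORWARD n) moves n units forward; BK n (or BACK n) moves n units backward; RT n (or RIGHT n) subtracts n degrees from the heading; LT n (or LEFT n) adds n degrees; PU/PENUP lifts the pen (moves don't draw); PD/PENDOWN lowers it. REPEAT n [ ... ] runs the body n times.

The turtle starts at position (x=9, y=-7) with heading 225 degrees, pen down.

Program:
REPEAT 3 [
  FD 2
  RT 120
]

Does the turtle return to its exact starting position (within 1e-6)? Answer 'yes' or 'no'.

Executing turtle program step by step:
Start: pos=(9,-7), heading=225, pen down
REPEAT 3 [
  -- iteration 1/3 --
  FD 2: (9,-7) -> (7.586,-8.414) [heading=225, draw]
  RT 120: heading 225 -> 105
  -- iteration 2/3 --
  FD 2: (7.586,-8.414) -> (7.068,-6.482) [heading=105, draw]
  RT 120: heading 105 -> 345
  -- iteration 3/3 --
  FD 2: (7.068,-6.482) -> (9,-7) [heading=345, draw]
  RT 120: heading 345 -> 225
]
Final: pos=(9,-7), heading=225, 3 segment(s) drawn

Start position: (9, -7)
Final position: (9, -7)
Distance = 0; < 1e-6 -> CLOSED

Answer: yes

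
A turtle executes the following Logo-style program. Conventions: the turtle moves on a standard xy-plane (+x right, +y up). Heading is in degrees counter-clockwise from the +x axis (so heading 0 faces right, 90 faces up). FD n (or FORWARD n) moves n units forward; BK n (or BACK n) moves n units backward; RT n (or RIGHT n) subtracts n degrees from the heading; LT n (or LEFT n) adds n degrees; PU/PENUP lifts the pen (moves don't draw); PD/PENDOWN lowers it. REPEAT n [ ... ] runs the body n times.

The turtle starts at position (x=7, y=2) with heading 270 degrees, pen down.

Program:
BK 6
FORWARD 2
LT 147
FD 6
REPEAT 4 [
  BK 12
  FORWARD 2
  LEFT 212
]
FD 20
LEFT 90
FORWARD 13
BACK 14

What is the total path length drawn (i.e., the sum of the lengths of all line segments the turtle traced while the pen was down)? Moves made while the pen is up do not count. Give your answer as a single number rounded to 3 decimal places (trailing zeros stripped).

Answer: 117

Derivation:
Executing turtle program step by step:
Start: pos=(7,2), heading=270, pen down
BK 6: (7,2) -> (7,8) [heading=270, draw]
FD 2: (7,8) -> (7,6) [heading=270, draw]
LT 147: heading 270 -> 57
FD 6: (7,6) -> (10.268,11.032) [heading=57, draw]
REPEAT 4 [
  -- iteration 1/4 --
  BK 12: (10.268,11.032) -> (3.732,0.968) [heading=57, draw]
  FD 2: (3.732,0.968) -> (4.821,2.645) [heading=57, draw]
  LT 212: heading 57 -> 269
  -- iteration 2/4 --
  BK 12: (4.821,2.645) -> (5.031,14.643) [heading=269, draw]
  FD 2: (5.031,14.643) -> (4.996,12.644) [heading=269, draw]
  LT 212: heading 269 -> 121
  -- iteration 3/4 --
  BK 12: (4.996,12.644) -> (11.176,2.358) [heading=121, draw]
  FD 2: (11.176,2.358) -> (10.146,4.072) [heading=121, draw]
  LT 212: heading 121 -> 333
  -- iteration 4/4 --
  BK 12: (10.146,4.072) -> (-0.546,9.52) [heading=333, draw]
  FD 2: (-0.546,9.52) -> (1.236,8.612) [heading=333, draw]
  LT 212: heading 333 -> 185
]
FD 20: (1.236,8.612) -> (-18.688,6.869) [heading=185, draw]
LT 90: heading 185 -> 275
FD 13: (-18.688,6.869) -> (-17.555,-6.082) [heading=275, draw]
BK 14: (-17.555,-6.082) -> (-18.775,7.865) [heading=275, draw]
Final: pos=(-18.775,7.865), heading=275, 14 segment(s) drawn

Segment lengths:
  seg 1: (7,2) -> (7,8), length = 6
  seg 2: (7,8) -> (7,6), length = 2
  seg 3: (7,6) -> (10.268,11.032), length = 6
  seg 4: (10.268,11.032) -> (3.732,0.968), length = 12
  seg 5: (3.732,0.968) -> (4.821,2.645), length = 2
  seg 6: (4.821,2.645) -> (5.031,14.643), length = 12
  seg 7: (5.031,14.643) -> (4.996,12.644), length = 2
  seg 8: (4.996,12.644) -> (11.176,2.358), length = 12
  seg 9: (11.176,2.358) -> (10.146,4.072), length = 2
  seg 10: (10.146,4.072) -> (-0.546,9.52), length = 12
  seg 11: (-0.546,9.52) -> (1.236,8.612), length = 2
  seg 12: (1.236,8.612) -> (-18.688,6.869), length = 20
  seg 13: (-18.688,6.869) -> (-17.555,-6.082), length = 13
  seg 14: (-17.555,-6.082) -> (-18.775,7.865), length = 14
Total = 117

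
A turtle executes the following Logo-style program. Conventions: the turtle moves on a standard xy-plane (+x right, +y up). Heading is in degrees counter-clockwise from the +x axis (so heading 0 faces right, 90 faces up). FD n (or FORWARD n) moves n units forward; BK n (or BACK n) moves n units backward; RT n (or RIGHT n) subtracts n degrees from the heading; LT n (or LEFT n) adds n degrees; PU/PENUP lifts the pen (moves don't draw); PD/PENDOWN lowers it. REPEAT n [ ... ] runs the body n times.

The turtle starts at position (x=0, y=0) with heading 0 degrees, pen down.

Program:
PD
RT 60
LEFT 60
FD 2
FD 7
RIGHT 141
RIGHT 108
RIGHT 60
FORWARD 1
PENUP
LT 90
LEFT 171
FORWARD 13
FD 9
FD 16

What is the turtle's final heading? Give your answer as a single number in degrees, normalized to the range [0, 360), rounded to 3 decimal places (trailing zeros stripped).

Executing turtle program step by step:
Start: pos=(0,0), heading=0, pen down
PD: pen down
RT 60: heading 0 -> 300
LT 60: heading 300 -> 0
FD 2: (0,0) -> (2,0) [heading=0, draw]
FD 7: (2,0) -> (9,0) [heading=0, draw]
RT 141: heading 0 -> 219
RT 108: heading 219 -> 111
RT 60: heading 111 -> 51
FD 1: (9,0) -> (9.629,0.777) [heading=51, draw]
PU: pen up
LT 90: heading 51 -> 141
LT 171: heading 141 -> 312
FD 13: (9.629,0.777) -> (18.328,-8.884) [heading=312, move]
FD 9: (18.328,-8.884) -> (24.35,-15.572) [heading=312, move]
FD 16: (24.35,-15.572) -> (35.056,-27.462) [heading=312, move]
Final: pos=(35.056,-27.462), heading=312, 3 segment(s) drawn

Answer: 312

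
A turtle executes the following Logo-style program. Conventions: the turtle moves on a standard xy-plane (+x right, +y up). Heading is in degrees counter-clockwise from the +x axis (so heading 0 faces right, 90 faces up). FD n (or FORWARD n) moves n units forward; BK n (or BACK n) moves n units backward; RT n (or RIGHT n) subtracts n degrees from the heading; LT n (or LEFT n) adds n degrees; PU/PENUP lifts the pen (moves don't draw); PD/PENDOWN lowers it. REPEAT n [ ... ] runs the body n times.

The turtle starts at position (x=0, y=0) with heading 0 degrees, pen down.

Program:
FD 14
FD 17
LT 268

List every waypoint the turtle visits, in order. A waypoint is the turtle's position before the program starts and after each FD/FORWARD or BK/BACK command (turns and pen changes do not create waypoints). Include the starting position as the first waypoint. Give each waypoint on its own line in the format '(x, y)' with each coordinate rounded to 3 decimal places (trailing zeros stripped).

Executing turtle program step by step:
Start: pos=(0,0), heading=0, pen down
FD 14: (0,0) -> (14,0) [heading=0, draw]
FD 17: (14,0) -> (31,0) [heading=0, draw]
LT 268: heading 0 -> 268
Final: pos=(31,0), heading=268, 2 segment(s) drawn
Waypoints (3 total):
(0, 0)
(14, 0)
(31, 0)

Answer: (0, 0)
(14, 0)
(31, 0)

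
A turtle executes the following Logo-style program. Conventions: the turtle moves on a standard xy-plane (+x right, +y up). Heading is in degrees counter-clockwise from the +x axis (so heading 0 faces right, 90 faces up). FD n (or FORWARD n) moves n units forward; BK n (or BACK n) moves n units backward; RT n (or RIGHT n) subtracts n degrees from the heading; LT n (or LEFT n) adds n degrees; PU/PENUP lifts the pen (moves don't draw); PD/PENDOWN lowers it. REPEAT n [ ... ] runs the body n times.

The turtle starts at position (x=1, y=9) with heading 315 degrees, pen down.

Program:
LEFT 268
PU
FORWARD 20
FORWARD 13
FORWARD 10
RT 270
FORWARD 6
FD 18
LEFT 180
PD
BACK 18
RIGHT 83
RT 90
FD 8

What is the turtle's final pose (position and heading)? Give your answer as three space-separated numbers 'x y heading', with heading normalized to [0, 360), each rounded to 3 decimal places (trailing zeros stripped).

Answer: 4.324 -56.185 320

Derivation:
Executing turtle program step by step:
Start: pos=(1,9), heading=315, pen down
LT 268: heading 315 -> 223
PU: pen up
FD 20: (1,9) -> (-13.627,-4.64) [heading=223, move]
FD 13: (-13.627,-4.64) -> (-23.135,-13.506) [heading=223, move]
FD 10: (-23.135,-13.506) -> (-30.448,-20.326) [heading=223, move]
RT 270: heading 223 -> 313
FD 6: (-30.448,-20.326) -> (-26.356,-24.714) [heading=313, move]
FD 18: (-26.356,-24.714) -> (-14.08,-37.878) [heading=313, move]
LT 180: heading 313 -> 133
PD: pen down
BK 18: (-14.08,-37.878) -> (-1.804,-51.043) [heading=133, draw]
RT 83: heading 133 -> 50
RT 90: heading 50 -> 320
FD 8: (-1.804,-51.043) -> (4.324,-56.185) [heading=320, draw]
Final: pos=(4.324,-56.185), heading=320, 2 segment(s) drawn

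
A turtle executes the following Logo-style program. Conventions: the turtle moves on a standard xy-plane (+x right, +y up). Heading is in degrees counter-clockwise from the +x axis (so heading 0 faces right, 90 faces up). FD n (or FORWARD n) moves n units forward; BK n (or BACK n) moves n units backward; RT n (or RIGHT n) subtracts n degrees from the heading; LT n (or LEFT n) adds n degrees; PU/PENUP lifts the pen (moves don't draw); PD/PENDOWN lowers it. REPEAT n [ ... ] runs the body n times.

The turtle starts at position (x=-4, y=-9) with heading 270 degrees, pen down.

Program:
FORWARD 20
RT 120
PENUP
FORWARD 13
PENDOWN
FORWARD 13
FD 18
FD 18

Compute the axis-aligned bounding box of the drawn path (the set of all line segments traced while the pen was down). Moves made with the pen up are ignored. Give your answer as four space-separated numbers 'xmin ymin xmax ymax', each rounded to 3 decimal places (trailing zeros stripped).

Answer: -57.694 -29 -4 2

Derivation:
Executing turtle program step by step:
Start: pos=(-4,-9), heading=270, pen down
FD 20: (-4,-9) -> (-4,-29) [heading=270, draw]
RT 120: heading 270 -> 150
PU: pen up
FD 13: (-4,-29) -> (-15.258,-22.5) [heading=150, move]
PD: pen down
FD 13: (-15.258,-22.5) -> (-26.517,-16) [heading=150, draw]
FD 18: (-26.517,-16) -> (-42.105,-7) [heading=150, draw]
FD 18: (-42.105,-7) -> (-57.694,2) [heading=150, draw]
Final: pos=(-57.694,2), heading=150, 4 segment(s) drawn

Segment endpoints: x in {-57.694, -42.105, -26.517, -15.258, -4, -4}, y in {-29, -22.5, -16, -9, -7, 2}
xmin=-57.694, ymin=-29, xmax=-4, ymax=2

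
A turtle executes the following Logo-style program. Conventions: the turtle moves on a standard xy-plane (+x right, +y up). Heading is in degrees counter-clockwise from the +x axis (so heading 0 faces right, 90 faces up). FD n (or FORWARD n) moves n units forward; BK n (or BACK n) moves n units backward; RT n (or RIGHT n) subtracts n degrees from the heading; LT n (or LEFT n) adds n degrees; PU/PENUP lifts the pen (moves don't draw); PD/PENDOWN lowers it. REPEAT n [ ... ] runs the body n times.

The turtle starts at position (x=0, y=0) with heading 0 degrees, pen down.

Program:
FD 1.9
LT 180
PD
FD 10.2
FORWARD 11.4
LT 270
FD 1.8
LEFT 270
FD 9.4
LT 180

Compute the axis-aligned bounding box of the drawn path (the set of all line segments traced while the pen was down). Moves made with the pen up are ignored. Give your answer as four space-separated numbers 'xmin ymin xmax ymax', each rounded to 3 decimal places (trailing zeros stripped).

Executing turtle program step by step:
Start: pos=(0,0), heading=0, pen down
FD 1.9: (0,0) -> (1.9,0) [heading=0, draw]
LT 180: heading 0 -> 180
PD: pen down
FD 10.2: (1.9,0) -> (-8.3,0) [heading=180, draw]
FD 11.4: (-8.3,0) -> (-19.7,0) [heading=180, draw]
LT 270: heading 180 -> 90
FD 1.8: (-19.7,0) -> (-19.7,1.8) [heading=90, draw]
LT 270: heading 90 -> 0
FD 9.4: (-19.7,1.8) -> (-10.3,1.8) [heading=0, draw]
LT 180: heading 0 -> 180
Final: pos=(-10.3,1.8), heading=180, 5 segment(s) drawn

Segment endpoints: x in {-19.7, -10.3, -8.3, 0, 1.9}, y in {0, 0, 0, 1.8, 1.8}
xmin=-19.7, ymin=0, xmax=1.9, ymax=1.8

Answer: -19.7 0 1.9 1.8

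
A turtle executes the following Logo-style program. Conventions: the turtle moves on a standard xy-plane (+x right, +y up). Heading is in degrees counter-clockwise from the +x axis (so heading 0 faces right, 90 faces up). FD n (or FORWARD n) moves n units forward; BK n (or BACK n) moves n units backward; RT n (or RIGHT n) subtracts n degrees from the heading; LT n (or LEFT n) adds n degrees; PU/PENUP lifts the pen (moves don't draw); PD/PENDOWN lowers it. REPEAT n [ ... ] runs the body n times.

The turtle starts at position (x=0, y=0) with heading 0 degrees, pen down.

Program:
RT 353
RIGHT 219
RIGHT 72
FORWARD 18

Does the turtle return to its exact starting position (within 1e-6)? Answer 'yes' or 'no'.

Executing turtle program step by step:
Start: pos=(0,0), heading=0, pen down
RT 353: heading 0 -> 7
RT 219: heading 7 -> 148
RT 72: heading 148 -> 76
FD 18: (0,0) -> (4.355,17.465) [heading=76, draw]
Final: pos=(4.355,17.465), heading=76, 1 segment(s) drawn

Start position: (0, 0)
Final position: (4.355, 17.465)
Distance = 18; >= 1e-6 -> NOT closed

Answer: no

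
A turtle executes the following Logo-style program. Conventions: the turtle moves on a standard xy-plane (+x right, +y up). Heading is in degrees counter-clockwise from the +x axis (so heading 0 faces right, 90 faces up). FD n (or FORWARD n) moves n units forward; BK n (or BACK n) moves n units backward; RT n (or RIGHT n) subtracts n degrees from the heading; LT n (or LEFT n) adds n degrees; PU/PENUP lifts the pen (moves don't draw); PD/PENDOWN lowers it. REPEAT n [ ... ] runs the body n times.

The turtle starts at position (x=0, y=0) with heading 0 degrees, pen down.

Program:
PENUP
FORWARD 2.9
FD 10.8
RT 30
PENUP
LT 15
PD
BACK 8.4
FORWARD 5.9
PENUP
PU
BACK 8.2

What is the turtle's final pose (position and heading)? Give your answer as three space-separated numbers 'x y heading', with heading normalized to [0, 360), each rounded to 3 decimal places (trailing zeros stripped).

Executing turtle program step by step:
Start: pos=(0,0), heading=0, pen down
PU: pen up
FD 2.9: (0,0) -> (2.9,0) [heading=0, move]
FD 10.8: (2.9,0) -> (13.7,0) [heading=0, move]
RT 30: heading 0 -> 330
PU: pen up
LT 15: heading 330 -> 345
PD: pen down
BK 8.4: (13.7,0) -> (5.586,2.174) [heading=345, draw]
FD 5.9: (5.586,2.174) -> (11.285,0.647) [heading=345, draw]
PU: pen up
PU: pen up
BK 8.2: (11.285,0.647) -> (3.365,2.769) [heading=345, move]
Final: pos=(3.365,2.769), heading=345, 2 segment(s) drawn

Answer: 3.365 2.769 345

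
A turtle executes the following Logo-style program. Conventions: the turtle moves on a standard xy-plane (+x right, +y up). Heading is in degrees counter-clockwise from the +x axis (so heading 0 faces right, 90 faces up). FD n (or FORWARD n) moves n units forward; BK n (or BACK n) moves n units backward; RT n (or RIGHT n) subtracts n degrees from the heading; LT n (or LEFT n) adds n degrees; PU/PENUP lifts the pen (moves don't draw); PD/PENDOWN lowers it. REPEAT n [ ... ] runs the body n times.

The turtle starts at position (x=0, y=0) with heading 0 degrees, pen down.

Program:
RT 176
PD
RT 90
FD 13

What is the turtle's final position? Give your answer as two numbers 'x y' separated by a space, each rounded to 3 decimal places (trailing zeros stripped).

Answer: -0.907 12.968

Derivation:
Executing turtle program step by step:
Start: pos=(0,0), heading=0, pen down
RT 176: heading 0 -> 184
PD: pen down
RT 90: heading 184 -> 94
FD 13: (0,0) -> (-0.907,12.968) [heading=94, draw]
Final: pos=(-0.907,12.968), heading=94, 1 segment(s) drawn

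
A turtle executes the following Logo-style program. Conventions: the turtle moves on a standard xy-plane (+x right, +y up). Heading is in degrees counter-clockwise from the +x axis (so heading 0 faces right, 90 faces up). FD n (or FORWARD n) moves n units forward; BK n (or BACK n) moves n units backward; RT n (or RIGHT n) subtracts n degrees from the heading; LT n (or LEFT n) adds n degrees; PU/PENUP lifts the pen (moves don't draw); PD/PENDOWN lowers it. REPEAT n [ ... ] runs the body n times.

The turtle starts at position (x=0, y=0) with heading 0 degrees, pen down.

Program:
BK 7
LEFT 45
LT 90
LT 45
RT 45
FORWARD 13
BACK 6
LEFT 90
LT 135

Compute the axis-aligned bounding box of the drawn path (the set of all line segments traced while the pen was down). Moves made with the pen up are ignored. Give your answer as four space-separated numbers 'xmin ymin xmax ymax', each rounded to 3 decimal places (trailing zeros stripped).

Executing turtle program step by step:
Start: pos=(0,0), heading=0, pen down
BK 7: (0,0) -> (-7,0) [heading=0, draw]
LT 45: heading 0 -> 45
LT 90: heading 45 -> 135
LT 45: heading 135 -> 180
RT 45: heading 180 -> 135
FD 13: (-7,0) -> (-16.192,9.192) [heading=135, draw]
BK 6: (-16.192,9.192) -> (-11.95,4.95) [heading=135, draw]
LT 90: heading 135 -> 225
LT 135: heading 225 -> 0
Final: pos=(-11.95,4.95), heading=0, 3 segment(s) drawn

Segment endpoints: x in {-16.192, -11.95, -7, 0}, y in {0, 4.95, 9.192}
xmin=-16.192, ymin=0, xmax=0, ymax=9.192

Answer: -16.192 0 0 9.192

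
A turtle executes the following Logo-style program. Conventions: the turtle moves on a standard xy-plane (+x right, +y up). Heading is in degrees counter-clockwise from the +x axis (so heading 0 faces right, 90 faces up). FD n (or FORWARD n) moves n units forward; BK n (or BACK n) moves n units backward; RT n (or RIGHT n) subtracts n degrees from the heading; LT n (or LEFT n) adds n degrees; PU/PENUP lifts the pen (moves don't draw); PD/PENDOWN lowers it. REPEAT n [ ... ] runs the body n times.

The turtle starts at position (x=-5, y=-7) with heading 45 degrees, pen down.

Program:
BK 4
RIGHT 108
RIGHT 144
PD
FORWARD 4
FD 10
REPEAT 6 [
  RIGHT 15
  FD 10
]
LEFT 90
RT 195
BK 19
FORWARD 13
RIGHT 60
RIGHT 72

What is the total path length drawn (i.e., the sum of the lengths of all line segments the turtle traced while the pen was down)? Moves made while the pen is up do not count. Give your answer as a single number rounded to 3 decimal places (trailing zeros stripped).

Executing turtle program step by step:
Start: pos=(-5,-7), heading=45, pen down
BK 4: (-5,-7) -> (-7.828,-9.828) [heading=45, draw]
RT 108: heading 45 -> 297
RT 144: heading 297 -> 153
PD: pen down
FD 4: (-7.828,-9.828) -> (-11.392,-8.012) [heading=153, draw]
FD 10: (-11.392,-8.012) -> (-20.303,-3.473) [heading=153, draw]
REPEAT 6 [
  -- iteration 1/6 --
  RT 15: heading 153 -> 138
  FD 10: (-20.303,-3.473) -> (-27.734,3.219) [heading=138, draw]
  -- iteration 2/6 --
  RT 15: heading 138 -> 123
  FD 10: (-27.734,3.219) -> (-33.18,11.605) [heading=123, draw]
  -- iteration 3/6 --
  RT 15: heading 123 -> 108
  FD 10: (-33.18,11.605) -> (-36.271,21.116) [heading=108, draw]
  -- iteration 4/6 --
  RT 15: heading 108 -> 93
  FD 10: (-36.271,21.116) -> (-36.794,31.102) [heading=93, draw]
  -- iteration 5/6 --
  RT 15: heading 93 -> 78
  FD 10: (-36.794,31.102) -> (-34.715,40.884) [heading=78, draw]
  -- iteration 6/6 --
  RT 15: heading 78 -> 63
  FD 10: (-34.715,40.884) -> (-30.175,49.794) [heading=63, draw]
]
LT 90: heading 63 -> 153
RT 195: heading 153 -> 318
BK 19: (-30.175,49.794) -> (-44.295,62.507) [heading=318, draw]
FD 13: (-44.295,62.507) -> (-34.634,53.809) [heading=318, draw]
RT 60: heading 318 -> 258
RT 72: heading 258 -> 186
Final: pos=(-34.634,53.809), heading=186, 11 segment(s) drawn

Segment lengths:
  seg 1: (-5,-7) -> (-7.828,-9.828), length = 4
  seg 2: (-7.828,-9.828) -> (-11.392,-8.012), length = 4
  seg 3: (-11.392,-8.012) -> (-20.303,-3.473), length = 10
  seg 4: (-20.303,-3.473) -> (-27.734,3.219), length = 10
  seg 5: (-27.734,3.219) -> (-33.18,11.605), length = 10
  seg 6: (-33.18,11.605) -> (-36.271,21.116), length = 10
  seg 7: (-36.271,21.116) -> (-36.794,31.102), length = 10
  seg 8: (-36.794,31.102) -> (-34.715,40.884), length = 10
  seg 9: (-34.715,40.884) -> (-30.175,49.794), length = 10
  seg 10: (-30.175,49.794) -> (-44.295,62.507), length = 19
  seg 11: (-44.295,62.507) -> (-34.634,53.809), length = 13
Total = 110

Answer: 110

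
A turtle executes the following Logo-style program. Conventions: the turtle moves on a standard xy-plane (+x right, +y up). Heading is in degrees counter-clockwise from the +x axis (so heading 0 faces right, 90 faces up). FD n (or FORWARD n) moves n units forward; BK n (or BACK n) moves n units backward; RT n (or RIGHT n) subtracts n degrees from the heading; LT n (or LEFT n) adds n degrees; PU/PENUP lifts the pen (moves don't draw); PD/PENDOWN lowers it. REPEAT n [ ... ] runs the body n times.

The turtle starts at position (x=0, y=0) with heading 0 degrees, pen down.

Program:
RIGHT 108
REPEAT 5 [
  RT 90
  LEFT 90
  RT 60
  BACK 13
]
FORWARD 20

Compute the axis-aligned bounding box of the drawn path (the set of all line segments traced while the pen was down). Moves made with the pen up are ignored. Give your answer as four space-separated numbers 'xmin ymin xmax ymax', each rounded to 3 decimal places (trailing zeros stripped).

Answer: -4.017 -27.227 21.415 2.703

Derivation:
Executing turtle program step by step:
Start: pos=(0,0), heading=0, pen down
RT 108: heading 0 -> 252
REPEAT 5 [
  -- iteration 1/5 --
  RT 90: heading 252 -> 162
  LT 90: heading 162 -> 252
  RT 60: heading 252 -> 192
  BK 13: (0,0) -> (12.716,2.703) [heading=192, draw]
  -- iteration 2/5 --
  RT 90: heading 192 -> 102
  LT 90: heading 102 -> 192
  RT 60: heading 192 -> 132
  BK 13: (12.716,2.703) -> (21.415,-6.958) [heading=132, draw]
  -- iteration 3/5 --
  RT 90: heading 132 -> 42
  LT 90: heading 42 -> 132
  RT 60: heading 132 -> 72
  BK 13: (21.415,-6.958) -> (17.397,-19.322) [heading=72, draw]
  -- iteration 4/5 --
  RT 90: heading 72 -> 342
  LT 90: heading 342 -> 72
  RT 60: heading 72 -> 12
  BK 13: (17.397,-19.322) -> (4.681,-22.025) [heading=12, draw]
  -- iteration 5/5 --
  RT 90: heading 12 -> 282
  LT 90: heading 282 -> 12
  RT 60: heading 12 -> 312
  BK 13: (4.681,-22.025) -> (-4.017,-12.364) [heading=312, draw]
]
FD 20: (-4.017,-12.364) -> (9.365,-27.227) [heading=312, draw]
Final: pos=(9.365,-27.227), heading=312, 6 segment(s) drawn

Segment endpoints: x in {-4.017, 0, 4.681, 9.365, 12.716, 17.397, 21.415}, y in {-27.227, -22.025, -19.322, -12.364, -6.958, 0, 2.703}
xmin=-4.017, ymin=-27.227, xmax=21.415, ymax=2.703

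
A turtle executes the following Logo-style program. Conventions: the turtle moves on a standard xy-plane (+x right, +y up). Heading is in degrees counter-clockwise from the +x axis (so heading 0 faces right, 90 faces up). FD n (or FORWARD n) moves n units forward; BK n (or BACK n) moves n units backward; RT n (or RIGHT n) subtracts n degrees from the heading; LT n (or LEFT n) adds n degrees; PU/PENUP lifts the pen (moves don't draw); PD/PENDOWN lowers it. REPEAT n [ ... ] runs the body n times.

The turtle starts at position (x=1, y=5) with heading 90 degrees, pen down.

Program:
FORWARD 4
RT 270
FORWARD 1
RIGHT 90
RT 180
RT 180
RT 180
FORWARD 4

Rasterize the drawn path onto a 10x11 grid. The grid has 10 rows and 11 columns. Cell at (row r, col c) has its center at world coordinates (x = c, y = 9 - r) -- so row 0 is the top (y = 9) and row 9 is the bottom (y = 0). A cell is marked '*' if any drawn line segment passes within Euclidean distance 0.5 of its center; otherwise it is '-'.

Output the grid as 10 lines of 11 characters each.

Answer: **---------
**---------
**---------
**---------
**---------
-----------
-----------
-----------
-----------
-----------

Derivation:
Segment 0: (1,5) -> (1,9)
Segment 1: (1,9) -> (0,9)
Segment 2: (0,9) -> (0,5)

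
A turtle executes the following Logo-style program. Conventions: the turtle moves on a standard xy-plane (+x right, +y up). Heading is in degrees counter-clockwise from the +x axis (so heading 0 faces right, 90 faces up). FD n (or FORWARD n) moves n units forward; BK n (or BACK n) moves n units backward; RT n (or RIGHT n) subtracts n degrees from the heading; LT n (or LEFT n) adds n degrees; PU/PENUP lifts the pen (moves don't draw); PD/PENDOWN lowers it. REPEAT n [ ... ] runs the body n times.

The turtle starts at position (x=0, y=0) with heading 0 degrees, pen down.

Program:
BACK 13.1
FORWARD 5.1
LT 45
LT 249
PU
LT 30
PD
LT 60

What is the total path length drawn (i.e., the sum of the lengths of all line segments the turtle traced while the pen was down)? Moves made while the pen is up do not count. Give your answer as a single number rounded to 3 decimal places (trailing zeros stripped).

Answer: 18.2

Derivation:
Executing turtle program step by step:
Start: pos=(0,0), heading=0, pen down
BK 13.1: (0,0) -> (-13.1,0) [heading=0, draw]
FD 5.1: (-13.1,0) -> (-8,0) [heading=0, draw]
LT 45: heading 0 -> 45
LT 249: heading 45 -> 294
PU: pen up
LT 30: heading 294 -> 324
PD: pen down
LT 60: heading 324 -> 24
Final: pos=(-8,0), heading=24, 2 segment(s) drawn

Segment lengths:
  seg 1: (0,0) -> (-13.1,0), length = 13.1
  seg 2: (-13.1,0) -> (-8,0), length = 5.1
Total = 18.2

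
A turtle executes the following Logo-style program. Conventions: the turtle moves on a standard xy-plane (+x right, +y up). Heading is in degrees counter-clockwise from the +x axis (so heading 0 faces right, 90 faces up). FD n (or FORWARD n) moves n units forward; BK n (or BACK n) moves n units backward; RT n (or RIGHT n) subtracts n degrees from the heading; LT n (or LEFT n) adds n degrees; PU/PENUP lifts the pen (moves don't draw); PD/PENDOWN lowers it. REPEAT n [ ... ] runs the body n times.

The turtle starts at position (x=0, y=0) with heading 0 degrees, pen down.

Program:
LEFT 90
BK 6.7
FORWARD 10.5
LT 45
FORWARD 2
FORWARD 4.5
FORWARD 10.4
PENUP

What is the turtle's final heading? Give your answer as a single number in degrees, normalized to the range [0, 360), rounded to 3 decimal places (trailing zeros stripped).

Executing turtle program step by step:
Start: pos=(0,0), heading=0, pen down
LT 90: heading 0 -> 90
BK 6.7: (0,0) -> (0,-6.7) [heading=90, draw]
FD 10.5: (0,-6.7) -> (0,3.8) [heading=90, draw]
LT 45: heading 90 -> 135
FD 2: (0,3.8) -> (-1.414,5.214) [heading=135, draw]
FD 4.5: (-1.414,5.214) -> (-4.596,8.396) [heading=135, draw]
FD 10.4: (-4.596,8.396) -> (-11.95,15.75) [heading=135, draw]
PU: pen up
Final: pos=(-11.95,15.75), heading=135, 5 segment(s) drawn

Answer: 135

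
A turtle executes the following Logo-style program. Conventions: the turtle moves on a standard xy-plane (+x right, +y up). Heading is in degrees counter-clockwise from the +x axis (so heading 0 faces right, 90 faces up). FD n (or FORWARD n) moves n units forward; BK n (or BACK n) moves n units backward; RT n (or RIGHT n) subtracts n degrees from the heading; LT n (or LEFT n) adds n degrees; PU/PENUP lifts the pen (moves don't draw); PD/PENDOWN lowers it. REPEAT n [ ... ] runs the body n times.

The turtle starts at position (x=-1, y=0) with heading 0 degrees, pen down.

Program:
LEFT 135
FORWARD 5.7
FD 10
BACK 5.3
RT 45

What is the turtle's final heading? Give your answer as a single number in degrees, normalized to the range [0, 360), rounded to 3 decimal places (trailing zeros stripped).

Answer: 90

Derivation:
Executing turtle program step by step:
Start: pos=(-1,0), heading=0, pen down
LT 135: heading 0 -> 135
FD 5.7: (-1,0) -> (-5.031,4.031) [heading=135, draw]
FD 10: (-5.031,4.031) -> (-12.102,11.102) [heading=135, draw]
BK 5.3: (-12.102,11.102) -> (-8.354,7.354) [heading=135, draw]
RT 45: heading 135 -> 90
Final: pos=(-8.354,7.354), heading=90, 3 segment(s) drawn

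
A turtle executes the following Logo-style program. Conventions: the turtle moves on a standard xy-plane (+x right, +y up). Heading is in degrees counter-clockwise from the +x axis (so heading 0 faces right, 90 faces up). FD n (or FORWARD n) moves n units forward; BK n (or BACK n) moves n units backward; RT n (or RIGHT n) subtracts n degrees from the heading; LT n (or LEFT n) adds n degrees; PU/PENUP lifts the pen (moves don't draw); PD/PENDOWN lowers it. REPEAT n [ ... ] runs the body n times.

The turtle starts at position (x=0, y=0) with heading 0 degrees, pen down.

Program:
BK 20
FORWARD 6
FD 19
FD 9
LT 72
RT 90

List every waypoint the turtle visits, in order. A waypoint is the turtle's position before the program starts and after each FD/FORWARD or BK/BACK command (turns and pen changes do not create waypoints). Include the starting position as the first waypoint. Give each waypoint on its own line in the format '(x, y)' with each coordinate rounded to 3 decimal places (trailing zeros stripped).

Answer: (0, 0)
(-20, 0)
(-14, 0)
(5, 0)
(14, 0)

Derivation:
Executing turtle program step by step:
Start: pos=(0,0), heading=0, pen down
BK 20: (0,0) -> (-20,0) [heading=0, draw]
FD 6: (-20,0) -> (-14,0) [heading=0, draw]
FD 19: (-14,0) -> (5,0) [heading=0, draw]
FD 9: (5,0) -> (14,0) [heading=0, draw]
LT 72: heading 0 -> 72
RT 90: heading 72 -> 342
Final: pos=(14,0), heading=342, 4 segment(s) drawn
Waypoints (5 total):
(0, 0)
(-20, 0)
(-14, 0)
(5, 0)
(14, 0)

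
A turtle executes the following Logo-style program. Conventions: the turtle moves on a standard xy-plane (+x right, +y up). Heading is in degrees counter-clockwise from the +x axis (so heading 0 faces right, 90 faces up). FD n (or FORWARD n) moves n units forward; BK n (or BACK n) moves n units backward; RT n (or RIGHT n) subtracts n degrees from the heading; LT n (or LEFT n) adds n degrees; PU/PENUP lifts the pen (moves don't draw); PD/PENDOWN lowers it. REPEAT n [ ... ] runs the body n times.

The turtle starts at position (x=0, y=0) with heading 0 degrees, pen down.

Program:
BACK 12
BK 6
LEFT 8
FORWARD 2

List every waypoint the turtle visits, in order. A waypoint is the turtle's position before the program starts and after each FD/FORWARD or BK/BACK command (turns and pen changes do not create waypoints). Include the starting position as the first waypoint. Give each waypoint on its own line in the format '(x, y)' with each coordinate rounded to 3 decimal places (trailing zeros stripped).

Executing turtle program step by step:
Start: pos=(0,0), heading=0, pen down
BK 12: (0,0) -> (-12,0) [heading=0, draw]
BK 6: (-12,0) -> (-18,0) [heading=0, draw]
LT 8: heading 0 -> 8
FD 2: (-18,0) -> (-16.019,0.278) [heading=8, draw]
Final: pos=(-16.019,0.278), heading=8, 3 segment(s) drawn
Waypoints (4 total):
(0, 0)
(-12, 0)
(-18, 0)
(-16.019, 0.278)

Answer: (0, 0)
(-12, 0)
(-18, 0)
(-16.019, 0.278)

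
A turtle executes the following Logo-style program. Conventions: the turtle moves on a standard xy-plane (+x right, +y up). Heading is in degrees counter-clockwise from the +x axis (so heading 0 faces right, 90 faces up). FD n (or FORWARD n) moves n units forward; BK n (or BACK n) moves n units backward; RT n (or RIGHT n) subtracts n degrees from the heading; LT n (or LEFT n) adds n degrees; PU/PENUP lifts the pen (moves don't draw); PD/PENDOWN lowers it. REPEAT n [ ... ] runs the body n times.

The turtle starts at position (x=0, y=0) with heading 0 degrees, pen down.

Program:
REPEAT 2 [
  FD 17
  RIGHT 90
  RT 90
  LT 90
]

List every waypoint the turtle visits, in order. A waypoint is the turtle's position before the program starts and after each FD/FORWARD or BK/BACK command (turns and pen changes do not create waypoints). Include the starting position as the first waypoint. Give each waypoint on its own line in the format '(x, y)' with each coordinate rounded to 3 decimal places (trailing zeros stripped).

Answer: (0, 0)
(17, 0)
(17, -17)

Derivation:
Executing turtle program step by step:
Start: pos=(0,0), heading=0, pen down
REPEAT 2 [
  -- iteration 1/2 --
  FD 17: (0,0) -> (17,0) [heading=0, draw]
  RT 90: heading 0 -> 270
  RT 90: heading 270 -> 180
  LT 90: heading 180 -> 270
  -- iteration 2/2 --
  FD 17: (17,0) -> (17,-17) [heading=270, draw]
  RT 90: heading 270 -> 180
  RT 90: heading 180 -> 90
  LT 90: heading 90 -> 180
]
Final: pos=(17,-17), heading=180, 2 segment(s) drawn
Waypoints (3 total):
(0, 0)
(17, 0)
(17, -17)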